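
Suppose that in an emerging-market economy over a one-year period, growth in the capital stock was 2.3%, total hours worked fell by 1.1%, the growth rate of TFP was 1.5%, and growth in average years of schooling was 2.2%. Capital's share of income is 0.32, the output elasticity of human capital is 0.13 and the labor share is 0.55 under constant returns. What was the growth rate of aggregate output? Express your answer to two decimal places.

Aggregate output grew 1.92%.

Labor's share = 1 − 0.32 − 0.13 = 0.55.
The capital stock: 0.32 × 2.3 = 0.736 pp.
Average years of schooling: 0.13 × 2.2 = 0.286 pp.
Total hours worked: 0.55 × (-1.1) = -0.605 pp.
Output growth = 1.5 + 0.417 = 1.917%.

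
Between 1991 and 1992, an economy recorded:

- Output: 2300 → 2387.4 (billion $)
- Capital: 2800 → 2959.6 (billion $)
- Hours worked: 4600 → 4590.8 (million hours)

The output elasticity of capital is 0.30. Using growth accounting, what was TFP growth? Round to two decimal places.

2.23%

Output growth = (2387.4 − 2300) / 2300 = 3.8%.
Capital growth = (2959.6 − 2800) / 2800 = 5.7%.
Hours worked growth = (4590.8 − 4600) / 4600 = -0.2%.
Labor's share = 1 − 0.3 = 0.7.
Capital: 0.3 × 5.7 = 1.71 pp.
Hours worked: 0.7 × (-0.2) = -0.14 pp.
TFP growth = 3.8 − 1.57 = 2.23%.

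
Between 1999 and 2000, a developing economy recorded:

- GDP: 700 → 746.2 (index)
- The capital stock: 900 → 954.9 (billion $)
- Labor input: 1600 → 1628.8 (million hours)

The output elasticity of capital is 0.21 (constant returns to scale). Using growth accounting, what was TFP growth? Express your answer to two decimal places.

GDP growth = (746.2 − 700) / 700 = 6.6%.
The capital stock growth = (954.9 − 900) / 900 = 6.1%.
Labor input growth = (1628.8 − 1600) / 1600 = 1.8%.
Labor's share = 1 − 0.21 = 0.79.
The capital stock: 0.21 × 6.1 = 1.281 pp.
Labor input: 0.79 × 1.8 = 1.422 pp.
TFP growth = 6.6 − 2.703 = 3.897%.

TFP growth was 3.90%.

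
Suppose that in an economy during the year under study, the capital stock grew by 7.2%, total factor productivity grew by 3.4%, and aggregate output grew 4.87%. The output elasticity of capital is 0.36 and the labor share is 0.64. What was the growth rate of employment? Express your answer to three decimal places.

Labor's share = 1 − 0.36 = 0.64.
gY = gA + 0.36×7.2 + 0.64×g.
0.64×g = 4.87 − 3.4 − 2.592 = -1.122.
g = -1.122 / 0.64 = -1.75313%.

-1.753%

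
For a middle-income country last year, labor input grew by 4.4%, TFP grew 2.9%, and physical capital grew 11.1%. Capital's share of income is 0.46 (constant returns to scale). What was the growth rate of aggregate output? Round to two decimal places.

Labor's share = 1 − 0.46 = 0.54.
Physical capital: 0.46 × 11.1 = 5.106 pp.
Labor input: 0.54 × 4.4 = 2.376 pp.
Output growth = 2.9 + 7.482 = 10.382%.

Aggregate output growth was 10.38%.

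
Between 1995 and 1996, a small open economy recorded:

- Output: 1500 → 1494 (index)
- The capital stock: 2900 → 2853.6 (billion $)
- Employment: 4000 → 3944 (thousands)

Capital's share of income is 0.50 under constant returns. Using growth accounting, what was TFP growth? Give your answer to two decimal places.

Output growth = (1494 − 1500) / 1500 = -0.4%.
The capital stock growth = (2853.6 − 2900) / 2900 = -1.6%.
Employment growth = (3944 − 4000) / 4000 = -1.4%.
Labor's share = 1 − 0.5 = 0.5.
The capital stock: 0.5 × (-1.6) = -0.8 pp.
Employment: 0.5 × (-1.4) = -0.7 pp.
TFP growth = -0.4 + 1.5 = 1.1%.

1.10%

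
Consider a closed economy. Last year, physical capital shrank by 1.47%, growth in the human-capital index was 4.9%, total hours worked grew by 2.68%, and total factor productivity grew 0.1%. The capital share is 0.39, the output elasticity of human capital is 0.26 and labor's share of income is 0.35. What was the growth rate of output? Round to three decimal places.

Labor's share = 1 − 0.39 − 0.26 = 0.35.
Physical capital: 0.39 × (-1.47) = -0.5733 pp.
The human-capital index: 0.26 × 4.9 = 1.274 pp.
Total hours worked: 0.35 × 2.68 = 0.938 pp.
Output growth = 0.1 + 1.6387 = 1.7387%.

1.739%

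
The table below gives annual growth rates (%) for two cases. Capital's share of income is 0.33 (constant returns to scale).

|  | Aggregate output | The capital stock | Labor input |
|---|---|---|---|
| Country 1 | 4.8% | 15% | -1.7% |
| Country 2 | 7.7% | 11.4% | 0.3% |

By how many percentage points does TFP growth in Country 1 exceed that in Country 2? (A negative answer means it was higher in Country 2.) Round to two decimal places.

Labor's share = 1 − 0.33 = 0.67.
Country 1: TFP = 4.8 − 4.95 + 1.139 = 0.989%.
Country 2: TFP = 7.7 − 3.762 − 0.201 = 3.737%.
Difference = 0.989 − (3.737) = -2.748 pp.

-2.75 percentage points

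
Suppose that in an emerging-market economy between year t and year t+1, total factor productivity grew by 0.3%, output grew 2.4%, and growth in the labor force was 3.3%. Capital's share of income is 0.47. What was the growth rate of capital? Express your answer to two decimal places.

Capital growth was 0.75%.

Labor's share = 1 − 0.47 = 0.53.
gY = gA + 0.53×3.3 + 0.47×g.
0.47×g = 2.4 − 0.3 − 1.749 = 0.351.
g = 0.351 / 0.47 = 0.7468%.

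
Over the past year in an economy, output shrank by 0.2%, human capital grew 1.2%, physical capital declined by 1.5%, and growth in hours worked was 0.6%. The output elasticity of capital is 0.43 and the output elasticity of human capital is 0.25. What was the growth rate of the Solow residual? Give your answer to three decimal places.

Labor's share = 1 − 0.43 − 0.25 = 0.32.
Physical capital: 0.43 × (-1.5) = -0.645 pp.
Human capital: 0.25 × 1.2 = 0.3 pp.
Hours worked: 0.32 × 0.6 = 0.192 pp.
TFP growth = -0.2 + 0.153 = -0.047%.

-0.047%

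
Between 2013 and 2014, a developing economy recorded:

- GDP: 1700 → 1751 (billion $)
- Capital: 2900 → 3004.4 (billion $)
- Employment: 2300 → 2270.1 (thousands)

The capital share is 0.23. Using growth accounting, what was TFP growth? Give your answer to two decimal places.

TFP grew 3.17%.

GDP growth = (1751 − 1700) / 1700 = 3%.
Capital growth = (3004.4 − 2900) / 2900 = 3.6%.
Employment growth = (2270.1 − 2300) / 2300 = -1.3%.
Labor's share = 1 − 0.23 = 0.77.
Capital: 0.23 × 3.6 = 0.828 pp.
Employment: 0.77 × (-1.3) = -1.001 pp.
TFP growth = 3 + 0.173 = 3.173%.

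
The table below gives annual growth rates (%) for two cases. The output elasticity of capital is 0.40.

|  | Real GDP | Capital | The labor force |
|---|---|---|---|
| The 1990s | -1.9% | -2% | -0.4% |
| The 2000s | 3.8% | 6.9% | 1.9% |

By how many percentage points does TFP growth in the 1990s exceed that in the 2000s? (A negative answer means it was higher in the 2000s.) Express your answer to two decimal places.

Labor's share = 1 − 0.4 = 0.6.
The 1990s: TFP = -1.9 + 0.8 + 0.24 = -0.86%.
The 2000s: TFP = 3.8 − 2.76 − 1.14 = -0.1%.
Difference = -0.86 − (-0.1) = -0.76 pp.

-0.76 percentage points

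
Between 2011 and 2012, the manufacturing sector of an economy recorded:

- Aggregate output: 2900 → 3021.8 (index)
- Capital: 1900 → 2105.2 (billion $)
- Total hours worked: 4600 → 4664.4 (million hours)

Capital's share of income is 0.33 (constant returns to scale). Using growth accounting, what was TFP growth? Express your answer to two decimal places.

Aggregate output growth = (3021.8 − 2900) / 2900 = 4.2%.
Capital growth = (2105.2 − 1900) / 1900 = 10.8%.
Total hours worked growth = (4664.4 − 4600) / 4600 = 1.4%.
Labor's share = 1 − 0.33 = 0.67.
Capital: 0.33 × 10.8 = 3.564 pp.
Total hours worked: 0.67 × 1.4 = 0.938 pp.
TFP growth = 4.2 − 4.502 = -0.302%.

-0.30%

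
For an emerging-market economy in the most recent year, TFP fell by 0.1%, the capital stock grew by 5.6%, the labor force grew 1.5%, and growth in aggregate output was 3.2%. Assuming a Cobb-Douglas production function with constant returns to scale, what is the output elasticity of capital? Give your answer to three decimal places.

gY = gA + α·gK + (1−α)·gL, so gY − gA − gL = α(gK − gL).
3.2 + 0.1 − 1.5 = α × (5.6 − 1.5).
1.8 = 4.1 α, so α = 0.43902.

α = 0.439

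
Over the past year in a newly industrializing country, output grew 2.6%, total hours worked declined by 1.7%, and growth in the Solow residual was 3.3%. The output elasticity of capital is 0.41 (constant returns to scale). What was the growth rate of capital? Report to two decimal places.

0.74%

Labor's share = 1 − 0.41 = 0.59.
gY = gA + 0.59×(-1.7) + 0.41×g.
0.41×g = 2.6 − 3.3 + 1.003 = 0.303.
g = 0.303 / 0.41 = 0.739%.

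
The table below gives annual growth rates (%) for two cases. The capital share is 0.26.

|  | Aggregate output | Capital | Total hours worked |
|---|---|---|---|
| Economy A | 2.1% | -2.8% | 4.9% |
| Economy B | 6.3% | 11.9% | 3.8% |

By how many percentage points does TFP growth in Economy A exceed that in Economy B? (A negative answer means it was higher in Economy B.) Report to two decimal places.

Labor's share = 1 − 0.26 = 0.74.
Economy A: TFP = 2.1 + 0.728 − 3.626 = -0.798%.
Economy B: TFP = 6.3 − 3.094 − 2.812 = 0.394%.
Difference = -0.798 − (0.394) = -1.192 pp.

-1.19 percentage points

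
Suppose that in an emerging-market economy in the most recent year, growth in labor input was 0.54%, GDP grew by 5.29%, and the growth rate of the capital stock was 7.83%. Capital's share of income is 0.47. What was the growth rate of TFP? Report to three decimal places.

TFP growth was 1.324%.

Labor's share = 1 − 0.47 = 0.53.
The capital stock: 0.47 × 7.83 = 3.6801 pp.
Labor input: 0.53 × 0.54 = 0.2862 pp.
TFP growth = 5.29 − 3.9663 = 1.3237%.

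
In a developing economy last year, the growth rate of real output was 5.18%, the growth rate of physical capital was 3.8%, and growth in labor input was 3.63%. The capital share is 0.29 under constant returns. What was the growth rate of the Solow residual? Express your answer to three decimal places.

Labor's share = 1 − 0.29 = 0.71.
Physical capital: 0.29 × 3.8 = 1.102 pp.
Labor input: 0.71 × 3.63 = 2.5773 pp.
TFP growth = 5.18 − 3.6793 = 1.5007%.

1.501%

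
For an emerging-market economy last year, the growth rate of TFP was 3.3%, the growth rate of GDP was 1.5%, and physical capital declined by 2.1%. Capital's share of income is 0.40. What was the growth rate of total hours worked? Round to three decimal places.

Labor's share = 1 − 0.4 = 0.6.
gY = gA + 0.4×(-2.1) + 0.6×g.
0.6×g = 1.5 − 3.3 + 0.84 = -0.96.
g = -0.96 / 0.6 = -1.6%.

-1.600%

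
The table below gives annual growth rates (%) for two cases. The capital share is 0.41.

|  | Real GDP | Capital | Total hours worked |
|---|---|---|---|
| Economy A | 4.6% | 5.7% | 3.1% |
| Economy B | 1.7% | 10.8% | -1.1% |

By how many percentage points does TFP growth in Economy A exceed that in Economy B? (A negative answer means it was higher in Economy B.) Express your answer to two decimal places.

2.51 percentage points

Labor's share = 1 − 0.41 = 0.59.
Economy A: TFP = 4.6 − 2.337 − 1.829 = 0.434%.
Economy B: TFP = 1.7 − 4.428 + 0.649 = -2.079%.
Difference = 0.434 − (-2.079) = 2.513 pp.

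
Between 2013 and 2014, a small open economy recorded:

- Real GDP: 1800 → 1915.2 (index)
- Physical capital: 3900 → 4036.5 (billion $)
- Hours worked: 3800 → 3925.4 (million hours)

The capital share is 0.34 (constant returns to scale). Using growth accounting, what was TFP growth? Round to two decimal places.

Real GDP growth = (1915.2 − 1800) / 1800 = 6.4%.
Physical capital growth = (4036.5 − 3900) / 3900 = 3.5%.
Hours worked growth = (3925.4 − 3800) / 3800 = 3.3%.
Labor's share = 1 − 0.34 = 0.66.
Physical capital: 0.34 × 3.5 = 1.19 pp.
Hours worked: 0.66 × 3.3 = 2.178 pp.
TFP growth = 6.4 − 3.368 = 3.032%.

3.03%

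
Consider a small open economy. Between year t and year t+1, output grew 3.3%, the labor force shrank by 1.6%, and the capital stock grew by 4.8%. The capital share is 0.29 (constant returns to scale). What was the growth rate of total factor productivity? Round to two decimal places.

Labor's share = 1 − 0.29 = 0.71.
The capital stock: 0.29 × 4.8 = 1.392 pp.
The labor force: 0.71 × (-1.6) = -1.136 pp.
TFP growth = 3.3 − 0.256 = 3.044%.

3.04%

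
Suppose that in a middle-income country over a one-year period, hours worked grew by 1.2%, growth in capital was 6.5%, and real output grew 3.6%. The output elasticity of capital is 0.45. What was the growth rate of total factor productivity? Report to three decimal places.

Labor's share = 1 − 0.45 = 0.55.
Capital: 0.45 × 6.5 = 2.925 pp.
Hours worked: 0.55 × 1.2 = 0.66 pp.
TFP growth = 3.6 − 3.585 = 0.015%.

0.015%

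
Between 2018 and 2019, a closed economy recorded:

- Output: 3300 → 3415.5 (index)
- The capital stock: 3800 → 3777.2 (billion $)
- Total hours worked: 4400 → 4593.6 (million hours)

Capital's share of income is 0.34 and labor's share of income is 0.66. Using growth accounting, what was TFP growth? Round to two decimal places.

Output growth = (3415.5 − 3300) / 3300 = 3.5%.
The capital stock growth = (3777.2 − 3800) / 3800 = -0.6%.
Total hours worked growth = (4593.6 − 4400) / 4400 = 4.4%.
Labor's share = 1 − 0.34 = 0.66.
The capital stock: 0.34 × (-0.6) = -0.204 pp.
Total hours worked: 0.66 × 4.4 = 2.904 pp.
TFP growth = 3.5 − 2.7 = 0.8%.

TFP grew 0.80%.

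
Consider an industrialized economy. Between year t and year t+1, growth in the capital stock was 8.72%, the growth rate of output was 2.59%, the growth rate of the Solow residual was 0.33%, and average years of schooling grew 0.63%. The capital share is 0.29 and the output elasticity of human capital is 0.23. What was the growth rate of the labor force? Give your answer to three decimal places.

Labor's share = 1 − 0.29 − 0.23 = 0.48.
gY = gA + 0.29×8.72 + 0.23×0.63 + 0.48×g.
0.48×g = 2.59 − 0.33 − 2.6737 = -0.4137.
g = -0.4137 / 0.48 = -0.86188%.

-0.862%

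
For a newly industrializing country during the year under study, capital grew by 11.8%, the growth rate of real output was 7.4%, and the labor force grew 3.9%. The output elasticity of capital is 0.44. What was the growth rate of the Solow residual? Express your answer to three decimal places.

0.024%

Labor's share = 1 − 0.44 = 0.56.
Capital: 0.44 × 11.8 = 5.192 pp.
The labor force: 0.56 × 3.9 = 2.184 pp.
TFP growth = 7.4 − 7.376 = 0.024%.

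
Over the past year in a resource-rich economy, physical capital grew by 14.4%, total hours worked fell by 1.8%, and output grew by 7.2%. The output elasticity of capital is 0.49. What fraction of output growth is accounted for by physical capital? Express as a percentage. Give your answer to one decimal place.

Physical capital contributed 0.49 × 14.4 = 7.056 pp.
Share of growth = 7.056 / 7.2 × 100 = 98%.

Physical capital accounted for 98.0% of growth.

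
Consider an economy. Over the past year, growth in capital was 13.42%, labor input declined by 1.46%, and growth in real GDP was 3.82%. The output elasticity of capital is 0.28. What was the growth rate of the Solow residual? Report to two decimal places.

1.11%

Labor's share = 1 − 0.28 = 0.72.
Capital: 0.28 × 13.42 = 3.7576 pp.
Labor input: 0.72 × (-1.46) = -1.0512 pp.
TFP growth = 3.82 − 2.7064 = 1.1136%.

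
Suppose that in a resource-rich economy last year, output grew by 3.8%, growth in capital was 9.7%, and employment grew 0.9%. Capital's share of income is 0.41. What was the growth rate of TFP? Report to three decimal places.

Labor's share = 1 − 0.41 = 0.59.
Capital: 0.41 × 9.7 = 3.977 pp.
Employment: 0.59 × 0.9 = 0.531 pp.
TFP growth = 3.8 − 4.508 = -0.708%.

-0.708%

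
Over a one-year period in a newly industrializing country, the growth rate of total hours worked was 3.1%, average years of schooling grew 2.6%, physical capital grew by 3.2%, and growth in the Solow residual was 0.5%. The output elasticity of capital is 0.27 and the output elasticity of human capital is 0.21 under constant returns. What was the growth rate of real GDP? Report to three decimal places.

Labor's share = 1 − 0.27 − 0.21 = 0.52.
Physical capital: 0.27 × 3.2 = 0.864 pp.
Average years of schooling: 0.21 × 2.6 = 0.546 pp.
Total hours worked: 0.52 × 3.1 = 1.612 pp.
Output growth = 0.5 + 3.022 = 3.522%.

3.522%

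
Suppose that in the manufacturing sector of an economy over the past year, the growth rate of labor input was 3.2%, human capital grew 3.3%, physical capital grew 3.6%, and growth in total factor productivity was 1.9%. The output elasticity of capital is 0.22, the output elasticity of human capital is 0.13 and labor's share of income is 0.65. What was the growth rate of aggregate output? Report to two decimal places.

Labor's share = 1 − 0.22 − 0.13 = 0.65.
Physical capital: 0.22 × 3.6 = 0.792 pp.
Human capital: 0.13 × 3.3 = 0.429 pp.
Labor input: 0.65 × 3.2 = 2.08 pp.
Output growth = 1.9 + 3.301 = 5.201%.

Aggregate output growth was 5.20%.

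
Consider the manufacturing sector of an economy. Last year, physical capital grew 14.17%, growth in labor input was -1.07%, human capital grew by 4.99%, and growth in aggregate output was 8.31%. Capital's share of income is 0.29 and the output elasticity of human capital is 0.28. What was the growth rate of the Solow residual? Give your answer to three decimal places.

3.264%

Labor's share = 1 − 0.29 − 0.28 = 0.43.
Physical capital: 0.29 × 14.17 = 4.1093 pp.
Human capital: 0.28 × 4.99 = 1.3972 pp.
Labor input: 0.43 × (-1.07) = -0.4601 pp.
TFP growth = 8.31 − 5.0464 = 3.2636%.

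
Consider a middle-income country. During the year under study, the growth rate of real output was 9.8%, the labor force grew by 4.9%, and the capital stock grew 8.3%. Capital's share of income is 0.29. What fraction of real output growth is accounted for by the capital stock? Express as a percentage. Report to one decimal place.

24.6%

The capital stock contributed 0.29 × 8.3 = 2.407 pp.
Share of growth = 2.407 / 9.8 × 100 = 24.561%.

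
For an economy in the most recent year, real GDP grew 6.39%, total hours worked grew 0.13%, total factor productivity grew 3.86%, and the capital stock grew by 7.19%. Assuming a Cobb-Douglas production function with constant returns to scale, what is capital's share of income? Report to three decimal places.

gY = gA + α·gK + (1−α)·gL, so gY − gA − gL = α(gK − gL).
6.39 − 3.86 − 0.13 = α × (7.19 − 0.13).
2.4 = 7.06 α, so α = 0.33994.

α = 0.340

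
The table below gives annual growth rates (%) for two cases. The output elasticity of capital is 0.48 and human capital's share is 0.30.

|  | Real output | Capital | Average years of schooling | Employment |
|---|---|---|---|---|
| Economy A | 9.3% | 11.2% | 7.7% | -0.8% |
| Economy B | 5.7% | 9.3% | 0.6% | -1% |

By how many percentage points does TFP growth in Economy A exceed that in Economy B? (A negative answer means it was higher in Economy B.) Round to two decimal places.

Labor's share = 1 − 0.48 − 0.3 = 0.22.
Economy A: TFP = 9.3 − 5.376 − 2.31 + 0.176 = 1.79%.
Economy B: TFP = 5.7 − 4.464 − 0.18 + 0.22 = 1.276%.
Difference = 1.79 − (1.276) = 0.514 pp.

0.51 percentage points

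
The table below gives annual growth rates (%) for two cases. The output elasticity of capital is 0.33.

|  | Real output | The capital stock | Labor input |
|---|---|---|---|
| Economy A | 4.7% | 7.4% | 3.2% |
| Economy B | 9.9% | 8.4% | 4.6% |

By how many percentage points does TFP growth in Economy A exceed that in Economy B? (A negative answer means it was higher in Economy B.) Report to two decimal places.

Labor's share = 1 − 0.33 = 0.67.
Economy A: TFP = 4.7 − 2.442 − 2.144 = 0.114%.
Economy B: TFP = 9.9 − 2.772 − 3.082 = 4.046%.
Difference = 0.114 − (4.046) = -3.932 pp.

-3.93 percentage points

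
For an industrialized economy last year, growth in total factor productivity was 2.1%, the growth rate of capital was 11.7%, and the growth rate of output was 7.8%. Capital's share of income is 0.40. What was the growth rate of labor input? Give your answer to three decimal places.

Labor's share = 1 − 0.4 = 0.6.
gY = gA + 0.4×11.7 + 0.6×g.
0.6×g = 7.8 − 2.1 − 4.68 = 1.02.
g = 1.02 / 0.6 = 1.7%.

Labor input grew 1.700%.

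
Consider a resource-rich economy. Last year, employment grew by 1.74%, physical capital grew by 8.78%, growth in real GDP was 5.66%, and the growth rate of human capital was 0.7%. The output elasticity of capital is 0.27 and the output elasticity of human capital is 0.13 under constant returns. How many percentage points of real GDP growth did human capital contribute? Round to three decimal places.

Contribution = share × growth = 0.13 × 0.7 = 0.091 pp.

0.091 percentage points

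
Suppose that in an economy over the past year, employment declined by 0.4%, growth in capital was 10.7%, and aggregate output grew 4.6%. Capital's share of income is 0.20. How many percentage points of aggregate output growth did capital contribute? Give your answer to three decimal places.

Contribution = share × growth = 0.2 × 10.7 = 2.14 pp.

2.140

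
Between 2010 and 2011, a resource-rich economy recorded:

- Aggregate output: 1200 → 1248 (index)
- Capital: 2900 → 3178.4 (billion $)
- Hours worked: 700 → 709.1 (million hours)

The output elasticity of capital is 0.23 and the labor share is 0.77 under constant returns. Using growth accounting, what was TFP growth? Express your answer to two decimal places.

0.79%

Aggregate output growth = (1248 − 1200) / 1200 = 4%.
Capital growth = (3178.4 − 2900) / 2900 = 9.6%.
Hours worked growth = (709.1 − 700) / 700 = 1.3%.
Labor's share = 1 − 0.23 = 0.77.
Capital: 0.23 × 9.6 = 2.208 pp.
Hours worked: 0.77 × 1.3 = 1.001 pp.
TFP growth = 4 − 3.209 = 0.791%.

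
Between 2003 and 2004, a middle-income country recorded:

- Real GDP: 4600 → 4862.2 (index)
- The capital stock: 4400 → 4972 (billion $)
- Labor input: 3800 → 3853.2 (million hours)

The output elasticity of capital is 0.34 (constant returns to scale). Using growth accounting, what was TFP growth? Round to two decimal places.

0.36%

Real GDP growth = (4862.2 − 4600) / 4600 = 5.7%.
The capital stock growth = (4972 − 4400) / 4400 = 13%.
Labor input growth = (3853.2 − 3800) / 3800 = 1.4%.
Labor's share = 1 − 0.34 = 0.66.
The capital stock: 0.34 × 13 = 4.42 pp.
Labor input: 0.66 × 1.4 = 0.924 pp.
TFP growth = 5.7 − 5.344 = 0.356%.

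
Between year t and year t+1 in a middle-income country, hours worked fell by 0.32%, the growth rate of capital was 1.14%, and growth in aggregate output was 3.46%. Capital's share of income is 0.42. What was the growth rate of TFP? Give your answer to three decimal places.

3.167%

Labor's share = 1 − 0.42 = 0.58.
Capital: 0.42 × 1.14 = 0.4788 pp.
Hours worked: 0.58 × (-0.32) = -0.1856 pp.
TFP growth = 3.46 − 0.2932 = 3.1668%.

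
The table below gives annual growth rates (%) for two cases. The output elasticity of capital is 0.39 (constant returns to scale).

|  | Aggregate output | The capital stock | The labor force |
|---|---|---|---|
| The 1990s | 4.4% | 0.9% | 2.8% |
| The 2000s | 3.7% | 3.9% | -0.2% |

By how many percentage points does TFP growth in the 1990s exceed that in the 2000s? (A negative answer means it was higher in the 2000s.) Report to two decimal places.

0.04 percentage points

Labor's share = 1 − 0.39 = 0.61.
The 1990s: TFP = 4.4 − 0.351 − 1.708 = 2.341%.
The 2000s: TFP = 3.7 − 1.521 + 0.122 = 2.301%.
Difference = 2.341 − (2.301) = 0.04 pp.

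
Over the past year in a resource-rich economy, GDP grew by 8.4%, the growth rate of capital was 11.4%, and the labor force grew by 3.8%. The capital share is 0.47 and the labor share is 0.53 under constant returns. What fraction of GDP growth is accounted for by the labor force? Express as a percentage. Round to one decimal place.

Labor's share = 1 − 0.47 = 0.53.
The labor force contributed 0.53 × 3.8 = 2.014 pp.
Share of growth = 2.014 / 8.4 × 100 = 23.976%.

24.0%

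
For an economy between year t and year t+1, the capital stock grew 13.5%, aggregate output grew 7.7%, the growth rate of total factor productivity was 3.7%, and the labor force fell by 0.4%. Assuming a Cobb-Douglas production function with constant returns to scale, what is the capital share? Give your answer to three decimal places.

gY = gA + α·gK + (1−α)·gL, so gY − gA − gL = α(gK − gL).
7.7 − 3.7 + 0.4 = α × (13.5 − (-0.4)).
4.4 = 13.9 α, so α = 0.31655.

α = 0.317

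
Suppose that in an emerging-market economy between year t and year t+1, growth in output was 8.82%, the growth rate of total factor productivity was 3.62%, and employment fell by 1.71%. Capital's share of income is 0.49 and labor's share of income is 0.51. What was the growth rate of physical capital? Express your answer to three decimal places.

Physical capital growth was 12.392%.

Labor's share = 1 − 0.49 = 0.51.
gY = gA + 0.51×(-1.71) + 0.49×g.
0.49×g = 8.82 − 3.62 + 0.8721 = 6.0721.
g = 6.0721 / 0.49 = 12.39204%.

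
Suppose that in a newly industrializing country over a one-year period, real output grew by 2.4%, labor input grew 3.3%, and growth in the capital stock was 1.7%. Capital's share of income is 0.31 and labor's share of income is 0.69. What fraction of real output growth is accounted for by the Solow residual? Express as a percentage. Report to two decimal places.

-16.83%

Labor's share = 1 − 0.31 = 0.69.
The capital stock: 0.31 × 1.7 = 0.527 pp.
Labor input: 0.69 × 3.3 = 2.277 pp.
TFP growth = 2.4 − 2.804 = -0.404%.
TFP share of growth = -0.404 / 2.4 × 100 = -16.8333%.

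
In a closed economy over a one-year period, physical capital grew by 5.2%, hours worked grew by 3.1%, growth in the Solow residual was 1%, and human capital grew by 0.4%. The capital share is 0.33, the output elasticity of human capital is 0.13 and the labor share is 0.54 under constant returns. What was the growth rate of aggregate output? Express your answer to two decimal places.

4.44%

Labor's share = 1 − 0.33 − 0.13 = 0.54.
Physical capital: 0.33 × 5.2 = 1.716 pp.
Human capital: 0.13 × 0.4 = 0.052 pp.
Hours worked: 0.54 × 3.1 = 1.674 pp.
Output growth = 1 + 3.442 = 4.442%.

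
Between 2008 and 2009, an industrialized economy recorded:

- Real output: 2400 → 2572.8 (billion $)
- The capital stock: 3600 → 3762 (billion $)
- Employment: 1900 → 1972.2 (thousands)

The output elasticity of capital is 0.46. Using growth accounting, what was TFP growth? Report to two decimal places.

TFP growth was 3.08%.

Real output growth = (2572.8 − 2400) / 2400 = 7.2%.
The capital stock growth = (3762 − 3600) / 3600 = 4.5%.
Employment growth = (1972.2 − 1900) / 1900 = 3.8%.
Labor's share = 1 − 0.46 = 0.54.
The capital stock: 0.46 × 4.5 = 2.07 pp.
Employment: 0.54 × 3.8 = 2.052 pp.
TFP growth = 7.2 − 4.122 = 3.078%.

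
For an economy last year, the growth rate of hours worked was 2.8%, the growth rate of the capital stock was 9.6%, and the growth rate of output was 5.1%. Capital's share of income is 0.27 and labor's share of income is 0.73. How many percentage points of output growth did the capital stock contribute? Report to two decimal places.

2.59 percentage points

Contribution = share × growth = 0.27 × 9.6 = 2.592 pp.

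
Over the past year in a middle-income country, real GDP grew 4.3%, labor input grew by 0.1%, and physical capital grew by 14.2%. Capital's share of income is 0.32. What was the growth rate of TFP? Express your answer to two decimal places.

Labor's share = 1 − 0.32 = 0.68.
Physical capital: 0.32 × 14.2 = 4.544 pp.
Labor input: 0.68 × 0.1 = 0.068 pp.
TFP growth = 4.3 − 4.612 = -0.312%.

-0.31%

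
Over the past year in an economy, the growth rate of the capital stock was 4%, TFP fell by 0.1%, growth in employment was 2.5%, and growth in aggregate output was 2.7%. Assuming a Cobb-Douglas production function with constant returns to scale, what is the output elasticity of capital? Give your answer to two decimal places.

0.20

gY = gA + α·gK + (1−α)·gL, so gY − gA − gL = α(gK − gL).
2.7 + 0.1 − 2.5 = α × (4 − 2.5).
0.3 = 1.5 α, so α = 0.2.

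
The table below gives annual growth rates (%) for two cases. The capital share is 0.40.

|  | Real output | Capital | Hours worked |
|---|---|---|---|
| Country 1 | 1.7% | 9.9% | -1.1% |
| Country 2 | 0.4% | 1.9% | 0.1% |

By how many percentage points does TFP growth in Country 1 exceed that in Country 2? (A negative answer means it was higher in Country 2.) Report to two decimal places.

Labor's share = 1 − 0.4 = 0.6.
Country 1: TFP = 1.7 − 3.96 + 0.66 = -1.6%.
Country 2: TFP = 0.4 − 0.76 − 0.06 = -0.42%.
Difference = -1.6 − (-0.42) = -1.18 pp.

-1.18 percentage points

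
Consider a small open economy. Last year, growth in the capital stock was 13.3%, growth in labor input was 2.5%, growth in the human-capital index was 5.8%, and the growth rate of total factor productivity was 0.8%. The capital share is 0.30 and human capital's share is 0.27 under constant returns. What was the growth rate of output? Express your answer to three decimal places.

Labor's share = 1 − 0.3 − 0.27 = 0.43.
The capital stock: 0.3 × 13.3 = 3.99 pp.
The human-capital index: 0.27 × 5.8 = 1.566 pp.
Labor input: 0.43 × 2.5 = 1.075 pp.
Output growth = 0.8 + 6.631 = 7.431%.

7.431%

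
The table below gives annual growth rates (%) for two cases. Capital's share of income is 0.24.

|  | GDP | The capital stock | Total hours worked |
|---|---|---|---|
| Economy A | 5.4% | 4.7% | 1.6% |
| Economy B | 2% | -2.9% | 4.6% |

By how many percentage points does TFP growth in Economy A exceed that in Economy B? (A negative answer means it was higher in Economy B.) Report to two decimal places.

3.86 percentage points

Labor's share = 1 − 0.24 = 0.76.
Economy A: TFP = 5.4 − 1.128 − 1.216 = 3.056%.
Economy B: TFP = 2 + 0.696 − 3.496 = -0.8%.
Difference = 3.056 − (-0.8) = 3.856 pp.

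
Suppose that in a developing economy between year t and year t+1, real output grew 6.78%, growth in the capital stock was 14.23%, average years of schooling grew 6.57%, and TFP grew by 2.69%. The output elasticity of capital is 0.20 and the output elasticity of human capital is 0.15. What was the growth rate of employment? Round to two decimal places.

Labor's share = 1 − 0.2 − 0.15 = 0.65.
gY = gA + 0.2×14.23 + 0.15×6.57 + 0.65×g.
0.65×g = 6.78 − 2.69 − 3.8315 = 0.2585.
g = 0.2585 / 0.65 = 0.3977%.

0.40%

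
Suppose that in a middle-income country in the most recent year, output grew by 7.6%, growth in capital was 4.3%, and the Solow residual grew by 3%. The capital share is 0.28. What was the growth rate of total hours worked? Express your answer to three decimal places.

Labor's share = 1 − 0.28 = 0.72.
gY = gA + 0.28×4.3 + 0.72×g.
0.72×g = 7.6 − 3 − 1.204 = 3.396.
g = 3.396 / 0.72 = 4.71667%.

4.717%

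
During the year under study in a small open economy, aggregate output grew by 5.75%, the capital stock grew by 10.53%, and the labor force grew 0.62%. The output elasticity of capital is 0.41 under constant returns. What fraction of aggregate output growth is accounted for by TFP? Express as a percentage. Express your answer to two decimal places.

TFP accounted for 18.55% of growth.

Labor's share = 1 − 0.41 = 0.59.
The capital stock: 0.41 × 10.53 = 4.3173 pp.
The labor force: 0.59 × 0.62 = 0.3658 pp.
TFP growth = 5.75 − 4.6831 = 1.0669%.
TFP share of growth = 1.0669 / 5.75 × 100 = 18.5548%.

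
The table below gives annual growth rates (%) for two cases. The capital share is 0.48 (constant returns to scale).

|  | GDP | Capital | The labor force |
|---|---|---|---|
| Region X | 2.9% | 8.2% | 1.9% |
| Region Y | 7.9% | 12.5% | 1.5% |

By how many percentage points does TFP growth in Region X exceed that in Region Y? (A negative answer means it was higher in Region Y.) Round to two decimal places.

Labor's share = 1 − 0.48 = 0.52.
Region X: TFP = 2.9 − 3.936 − 0.988 = -2.024%.
Region Y: TFP = 7.9 − 6 − 0.78 = 1.12%.
Difference = -2.024 − (1.12) = -3.144 pp.

-3.14 percentage points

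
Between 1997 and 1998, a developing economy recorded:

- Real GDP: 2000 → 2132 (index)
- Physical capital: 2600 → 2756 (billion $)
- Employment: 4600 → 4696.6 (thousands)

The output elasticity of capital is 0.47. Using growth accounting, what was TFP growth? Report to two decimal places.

TFP grew 2.67%.

Real GDP growth = (2132 − 2000) / 2000 = 6.6%.
Physical capital growth = (2756 − 2600) / 2600 = 6%.
Employment growth = (4696.6 − 4600) / 4600 = 2.1%.
Labor's share = 1 − 0.47 = 0.53.
Physical capital: 0.47 × 6 = 2.82 pp.
Employment: 0.53 × 2.1 = 1.113 pp.
TFP growth = 6.6 − 3.933 = 2.667%.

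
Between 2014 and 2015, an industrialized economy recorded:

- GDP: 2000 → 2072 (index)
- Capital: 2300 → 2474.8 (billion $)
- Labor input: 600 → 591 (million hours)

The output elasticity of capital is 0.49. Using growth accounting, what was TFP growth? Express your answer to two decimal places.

0.64%

GDP growth = (2072 − 2000) / 2000 = 3.6%.
Capital growth = (2474.8 − 2300) / 2300 = 7.6%.
Labor input growth = (591 − 600) / 600 = -1.5%.
Labor's share = 1 − 0.49 = 0.51.
Capital: 0.49 × 7.6 = 3.724 pp.
Labor input: 0.51 × (-1.5) = -0.765 pp.
TFP growth = 3.6 − 2.959 = 0.641%.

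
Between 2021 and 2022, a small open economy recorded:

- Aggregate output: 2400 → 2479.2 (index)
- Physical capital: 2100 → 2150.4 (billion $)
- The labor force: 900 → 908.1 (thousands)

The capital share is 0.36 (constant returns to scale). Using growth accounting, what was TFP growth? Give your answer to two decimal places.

1.86%

Aggregate output growth = (2479.2 − 2400) / 2400 = 3.3%.
Physical capital growth = (2150.4 − 2100) / 2100 = 2.4%.
The labor force growth = (908.1 − 900) / 900 = 0.9%.
Labor's share = 1 − 0.36 = 0.64.
Physical capital: 0.36 × 2.4 = 0.864 pp.
The labor force: 0.64 × 0.9 = 0.576 pp.
TFP growth = 3.3 − 1.44 = 1.86%.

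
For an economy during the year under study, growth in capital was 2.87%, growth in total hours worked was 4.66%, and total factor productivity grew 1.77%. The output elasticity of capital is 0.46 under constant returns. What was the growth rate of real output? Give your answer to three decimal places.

Real output grew 5.607%.

Labor's share = 1 − 0.46 = 0.54.
Capital: 0.46 × 2.87 = 1.3202 pp.
Total hours worked: 0.54 × 4.66 = 2.5164 pp.
Output growth = 1.77 + 3.8366 = 5.6066%.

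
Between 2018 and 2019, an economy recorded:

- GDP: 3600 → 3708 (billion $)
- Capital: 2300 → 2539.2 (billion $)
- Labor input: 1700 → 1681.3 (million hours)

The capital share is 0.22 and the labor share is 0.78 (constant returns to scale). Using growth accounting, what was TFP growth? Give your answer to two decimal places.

1.57%

GDP growth = (3708 − 3600) / 3600 = 3%.
Capital growth = (2539.2 − 2300) / 2300 = 10.4%.
Labor input growth = (1681.3 − 1700) / 1700 = -1.1%.
Labor's share = 1 − 0.22 = 0.78.
Capital: 0.22 × 10.4 = 2.288 pp.
Labor input: 0.78 × (-1.1) = -0.858 pp.
TFP growth = 3 − 1.43 = 1.57%.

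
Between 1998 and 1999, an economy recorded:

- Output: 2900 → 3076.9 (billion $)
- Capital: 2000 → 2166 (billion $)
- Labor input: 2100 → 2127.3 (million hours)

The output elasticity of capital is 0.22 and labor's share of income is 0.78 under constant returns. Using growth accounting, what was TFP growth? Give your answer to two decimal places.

3.26%

Output growth = (3076.9 − 2900) / 2900 = 6.1%.
Capital growth = (2166 − 2000) / 2000 = 8.3%.
Labor input growth = (2127.3 − 2100) / 2100 = 1.3%.
Labor's share = 1 − 0.22 = 0.78.
Capital: 0.22 × 8.3 = 1.826 pp.
Labor input: 0.78 × 1.3 = 1.014 pp.
TFP growth = 6.1 − 2.84 = 3.26%.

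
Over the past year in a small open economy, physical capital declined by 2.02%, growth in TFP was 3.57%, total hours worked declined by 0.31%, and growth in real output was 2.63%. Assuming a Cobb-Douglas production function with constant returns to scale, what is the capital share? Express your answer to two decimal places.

0.37

gY = gA + α·gK + (1−α)·gL, so gY − gA − gL = α(gK − gL).
2.63 − 3.57 + 0.31 = α × (-2.02 − (-0.31)).
-0.63 = -1.71 α, so α = 0.3684.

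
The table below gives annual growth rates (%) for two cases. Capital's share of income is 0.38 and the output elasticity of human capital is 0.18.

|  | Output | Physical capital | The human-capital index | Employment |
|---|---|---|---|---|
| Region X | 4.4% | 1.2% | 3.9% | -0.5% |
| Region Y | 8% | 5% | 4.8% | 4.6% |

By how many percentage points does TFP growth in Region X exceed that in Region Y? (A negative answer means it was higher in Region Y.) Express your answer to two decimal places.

Labor's share = 1 − 0.38 − 0.18 = 0.44.
Region X: TFP = 4.4 − 0.456 − 0.702 + 0.22 = 3.462%.
Region Y: TFP = 8 − 1.9 − 0.864 − 2.024 = 3.212%.
Difference = 3.462 − (3.212) = 0.25 pp.

0.25 percentage points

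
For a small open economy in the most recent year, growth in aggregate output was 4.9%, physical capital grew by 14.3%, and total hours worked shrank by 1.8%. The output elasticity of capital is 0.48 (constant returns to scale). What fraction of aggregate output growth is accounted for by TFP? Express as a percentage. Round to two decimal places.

-20.98%

Labor's share = 1 − 0.48 = 0.52.
Physical capital: 0.48 × 14.3 = 6.864 pp.
Total hours worked: 0.52 × (-1.8) = -0.936 pp.
TFP growth = 4.9 − 5.928 = -1.028%.
TFP share of growth = -1.028 / 4.9 × 100 = -20.9796%.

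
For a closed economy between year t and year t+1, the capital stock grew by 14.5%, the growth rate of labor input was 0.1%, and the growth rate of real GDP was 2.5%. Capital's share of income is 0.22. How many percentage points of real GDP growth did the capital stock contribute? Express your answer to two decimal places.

3.19 pp

Contribution = share × growth = 0.22 × 14.5 = 3.19 pp.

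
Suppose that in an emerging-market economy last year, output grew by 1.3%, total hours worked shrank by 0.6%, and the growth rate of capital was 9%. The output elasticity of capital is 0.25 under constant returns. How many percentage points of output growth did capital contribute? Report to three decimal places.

2.250 pp

Contribution = share × growth = 0.25 × 9 = 2.25 pp.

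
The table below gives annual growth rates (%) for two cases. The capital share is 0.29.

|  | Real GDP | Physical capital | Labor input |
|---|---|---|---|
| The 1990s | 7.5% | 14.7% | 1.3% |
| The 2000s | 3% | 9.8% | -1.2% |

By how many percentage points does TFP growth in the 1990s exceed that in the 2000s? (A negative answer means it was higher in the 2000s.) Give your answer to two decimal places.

1.30 percentage points

Labor's share = 1 − 0.29 = 0.71.
The 1990s: TFP = 7.5 − 4.263 − 0.923 = 2.314%.
The 2000s: TFP = 3 − 2.842 + 0.852 = 1.01%.
Difference = 2.314 − (1.01) = 1.304 pp.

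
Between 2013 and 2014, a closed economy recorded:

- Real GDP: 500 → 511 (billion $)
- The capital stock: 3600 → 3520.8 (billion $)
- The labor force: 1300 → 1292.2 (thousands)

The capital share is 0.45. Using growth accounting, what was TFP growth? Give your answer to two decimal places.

Real GDP growth = (511 − 500) / 500 = 2.2%.
The capital stock growth = (3520.8 − 3600) / 3600 = -2.2%.
The labor force growth = (1292.2 − 1300) / 1300 = -0.6%.
Labor's share = 1 − 0.45 = 0.55.
The capital stock: 0.45 × (-2.2) = -0.99 pp.
The labor force: 0.55 × (-0.6) = -0.33 pp.
TFP growth = 2.2 + 1.32 = 3.52%.

3.52%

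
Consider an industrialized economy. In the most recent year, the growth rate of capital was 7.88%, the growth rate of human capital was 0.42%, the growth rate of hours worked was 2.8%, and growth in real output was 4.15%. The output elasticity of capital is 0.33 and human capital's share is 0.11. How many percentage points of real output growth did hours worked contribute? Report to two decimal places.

Labor's share = 1 − 0.33 − 0.11 = 0.56.
Contribution = share × growth = 0.56 × 2.8 = 1.568 pp.

1.57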